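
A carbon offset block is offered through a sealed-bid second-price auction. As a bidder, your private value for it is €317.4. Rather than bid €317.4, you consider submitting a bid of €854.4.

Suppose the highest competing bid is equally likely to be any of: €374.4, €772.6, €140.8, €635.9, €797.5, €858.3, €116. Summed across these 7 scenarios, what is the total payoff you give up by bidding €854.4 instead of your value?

€1310.8

The deviation costs you only when the competing bid falls strictly between €317.4 and €854.4; elsewhere both bids give the same outcome.
€374.4: truthful payoff €0, deviation payoff −€57 → loss €57.
€772.6: truthful payoff €0, deviation payoff −€455.2 → loss €455.2.
€140.8: outcomes coincide → loss €0.
€635.9: truthful payoff €0, deviation payoff −€318.5 → loss €318.5.
€797.5: truthful payoff €0, deviation payoff −€480.1 → loss €480.1.
€858.3: outcomes coincide → loss €0.
€116: outcomes coincide → loss €0.
Total loss = €57 + €455.2 + €318.5 + €480.1 = €1310.8.
Because the price is fixed by the runner-up's bid, deviating from your value can only change a good outcome into a bad one — never the reverse.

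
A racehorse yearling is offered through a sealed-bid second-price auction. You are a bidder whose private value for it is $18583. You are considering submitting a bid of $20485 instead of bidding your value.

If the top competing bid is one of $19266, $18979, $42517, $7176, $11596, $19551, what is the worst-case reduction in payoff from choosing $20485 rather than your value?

$19266: truthful gives $0, deviation gives −$683 → loss $683.
$18979: truthful gives $0, deviation gives −$396 → loss $396.
$42517: same outcome either way → loss $0.
$7176: same outcome either way → loss $0.
$11596: same outcome either way → loss $0.
$19551: truthful gives $0, deviation gives −$968 → loss $968.
Maximum loss: $968.

$968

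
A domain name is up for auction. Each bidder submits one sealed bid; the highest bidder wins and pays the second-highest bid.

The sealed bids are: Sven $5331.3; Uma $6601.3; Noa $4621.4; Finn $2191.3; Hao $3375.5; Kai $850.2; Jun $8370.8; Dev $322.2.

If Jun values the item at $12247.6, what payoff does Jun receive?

$5646.3

Highest bid: Jun at $8370.8, so Jun wins.
Second-highest bid: Uma at $6601.3 — that is the price the winner pays.
Jun's payoff = value − price = $12247.6 − $6601.3 = $5646.3.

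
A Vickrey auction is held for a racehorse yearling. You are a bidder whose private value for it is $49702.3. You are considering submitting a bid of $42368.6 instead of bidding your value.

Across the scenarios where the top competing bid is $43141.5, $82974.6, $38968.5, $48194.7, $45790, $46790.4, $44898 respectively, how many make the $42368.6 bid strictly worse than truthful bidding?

5

The deviation hurts exactly when the highest competing bid lies strictly between $42368.6 and $49702.3 — underbidding then forfeits a profitable win.
$43141.5: inside the interval → strictly worse (loss $6560.8).
$82974.6: above both → same outcome either way.
$38968.5: below both → same outcome either way.
$48194.7: inside the interval → strictly worse (loss $1507.6).
$45790: inside the interval → strictly worse (loss $3912.3).
$46790.4: inside the interval → strictly worse (loss $2911.9).
$44898: inside the interval → strictly worse (loss $4804.3).
Count: 5.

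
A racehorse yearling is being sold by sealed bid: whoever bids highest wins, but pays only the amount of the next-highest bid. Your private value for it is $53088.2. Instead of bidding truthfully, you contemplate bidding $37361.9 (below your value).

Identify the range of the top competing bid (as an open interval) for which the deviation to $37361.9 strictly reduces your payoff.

If the competing bid is below $37361.9, both bids win at the same price — no difference.
If it is above $53088.2, both bids lose — no difference.
If it lies strictly between $37361.9 and $53088.2, bidding your value wins at a price below your value (positive payoff) while bidding $37361.9 loses (payoff 0).
So the deviation strictly hurts on the open interval ($37361.9, $53088.2).
Because the price is fixed by the runner-up's bid, deviating from your value can only change a good outcome into a bad one — never the reverse.

($37361.9, $53088.2)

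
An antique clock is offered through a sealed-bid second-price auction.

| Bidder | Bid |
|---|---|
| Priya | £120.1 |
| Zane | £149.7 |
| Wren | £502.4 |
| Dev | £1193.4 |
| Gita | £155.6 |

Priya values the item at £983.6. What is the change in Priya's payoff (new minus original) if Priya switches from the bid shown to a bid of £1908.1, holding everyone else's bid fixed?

−£209.8

The highest bid among the other bidders is £1193.4; Priya's bid doesn't change that.
Original bid £120.1: Priya is not highest (top rival bid is £1193.4); payoff £0.
Alternative bid £1908.1: Priya is highest, pays the top rival bid £1193.4; payoff £983.6 − £1193.4 = −£209.8.
Change in payoff = −£209.8 − (£0) = −£209.8.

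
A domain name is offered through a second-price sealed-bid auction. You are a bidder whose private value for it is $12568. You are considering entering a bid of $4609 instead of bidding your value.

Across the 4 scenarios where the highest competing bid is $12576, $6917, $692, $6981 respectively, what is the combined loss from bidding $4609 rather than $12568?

$11238

The deviation costs you only when the competing bid falls strictly between $4609 and $12568; elsewhere both bids give the same outcome.
$12576: outcomes coincide → loss $0.
$6917: truthful payoff $5651, deviation payoff $0 → loss $5651.
$692: outcomes coincide → loss $0.
$6981: truthful payoff $5587, deviation payoff $0 → loss $5587.
Total loss = $5651 + $5587 = $11238.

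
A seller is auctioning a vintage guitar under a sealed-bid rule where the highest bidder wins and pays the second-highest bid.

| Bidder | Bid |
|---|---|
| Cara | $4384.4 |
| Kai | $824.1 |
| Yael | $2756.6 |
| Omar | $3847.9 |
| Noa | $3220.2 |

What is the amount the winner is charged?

$3847.9

Highest bid: Cara at $4384.4, so Cara wins.
Second-highest bid: Omar at $3847.9 — that is the price the winner pays.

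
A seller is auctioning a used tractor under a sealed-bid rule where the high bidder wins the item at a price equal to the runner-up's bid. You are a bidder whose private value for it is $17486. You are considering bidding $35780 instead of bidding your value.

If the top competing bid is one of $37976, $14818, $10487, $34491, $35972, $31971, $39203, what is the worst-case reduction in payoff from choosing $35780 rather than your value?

$17005

$37976: same outcome either way → loss $0.
$14818: same outcome either way → loss $0.
$10487: same outcome either way → loss $0.
$34491: truthful gives $0, deviation gives −$17005 → loss $17005.
$35972: same outcome either way → loss $0.
$31971: truthful gives $0, deviation gives −$14485 → loss $14485.
$39203: same outcome either way → loss $0.
Maximum loss: $17005.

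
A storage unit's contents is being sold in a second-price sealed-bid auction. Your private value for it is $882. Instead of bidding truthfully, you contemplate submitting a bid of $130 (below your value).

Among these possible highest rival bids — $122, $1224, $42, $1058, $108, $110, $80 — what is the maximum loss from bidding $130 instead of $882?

$0

$122: same outcome either way → loss $0.
$1224: same outcome either way → loss $0.
$42: same outcome either way → loss $0.
$1058: same outcome either way → loss $0.
$108: same outcome either way → loss $0.
$110: same outcome either way → loss $0.
$80: same outcome either way → loss $0.
Maximum loss: $0.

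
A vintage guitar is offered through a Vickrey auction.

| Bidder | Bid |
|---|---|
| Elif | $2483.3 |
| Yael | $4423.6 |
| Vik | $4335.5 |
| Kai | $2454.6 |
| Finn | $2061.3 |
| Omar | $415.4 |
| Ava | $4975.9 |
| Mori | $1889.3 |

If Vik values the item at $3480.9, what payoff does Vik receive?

Highest bid: Ava at $4975.9, so Ava wins.
Second-highest bid: Yael at $4423.6 — that is the price the winner pays.
Vik did not win, so Vik pays nothing and receives nothing: payoff $0.

$0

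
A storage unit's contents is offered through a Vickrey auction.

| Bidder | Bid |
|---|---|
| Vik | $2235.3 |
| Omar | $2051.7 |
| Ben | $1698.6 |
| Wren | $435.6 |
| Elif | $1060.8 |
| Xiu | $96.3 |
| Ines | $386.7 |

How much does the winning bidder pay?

Highest bid: Vik at $2235.3, so Vik wins.
Second-highest bid: Omar at $2051.7 — that is the price the winner pays.

$2051.7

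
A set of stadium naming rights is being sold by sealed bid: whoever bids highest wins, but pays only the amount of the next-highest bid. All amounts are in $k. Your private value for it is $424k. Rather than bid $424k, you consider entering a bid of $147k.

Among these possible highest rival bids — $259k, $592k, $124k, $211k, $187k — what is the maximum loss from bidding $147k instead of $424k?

$259k: truthful gives $165k, deviation gives $0k → loss $165k.
$592k: same outcome either way → loss $0k.
$124k: same outcome either way → loss $0k.
$211k: truthful gives $213k, deviation gives $0k → loss $213k.
$187k: truthful gives $237k, deviation gives $0k → loss $237k.
Maximum loss: $237k.

$237k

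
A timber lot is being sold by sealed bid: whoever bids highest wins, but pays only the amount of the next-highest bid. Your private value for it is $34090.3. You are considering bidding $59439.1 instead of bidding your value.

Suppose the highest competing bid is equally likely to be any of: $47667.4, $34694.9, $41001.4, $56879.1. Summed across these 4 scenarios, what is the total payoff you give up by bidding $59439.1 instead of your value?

$43881.6

The deviation costs you only when the competing bid falls strictly between $34090.3 and $59439.1; elsewhere both bids give the same outcome.
$47667.4: truthful payoff $0, deviation payoff −$13577.1 → loss $13577.1.
$34694.9: truthful payoff $0, deviation payoff −$604.6 → loss $604.6.
$41001.4: truthful payoff $0, deviation payoff −$6911.1 → loss $6911.1.
$56879.1: truthful payoff $0, deviation payoff −$22788.8 → loss $22788.8.
Total loss = $13577.1 + $604.6 + $6911.1 + $22788.8 = $43881.6.
Truthful bidding weakly dominates here: raising your bid can only win items priced above your value, and lowering it can only forfeit items priced below.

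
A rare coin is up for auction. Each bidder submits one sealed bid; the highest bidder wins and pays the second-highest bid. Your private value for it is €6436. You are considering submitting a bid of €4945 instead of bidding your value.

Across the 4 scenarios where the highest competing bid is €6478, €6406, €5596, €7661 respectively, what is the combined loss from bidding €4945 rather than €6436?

€870

The deviation costs you only when the competing bid falls strictly between €4945 and €6436; elsewhere both bids give the same outcome.
€6478: outcomes coincide → loss €0.
€6406: truthful payoff €30, deviation payoff €0 → loss €30.
€5596: truthful payoff €840, deviation payoff €0 → loss €840.
€7661: outcomes coincide → loss €0.
Total loss = €30 + €840 = €870.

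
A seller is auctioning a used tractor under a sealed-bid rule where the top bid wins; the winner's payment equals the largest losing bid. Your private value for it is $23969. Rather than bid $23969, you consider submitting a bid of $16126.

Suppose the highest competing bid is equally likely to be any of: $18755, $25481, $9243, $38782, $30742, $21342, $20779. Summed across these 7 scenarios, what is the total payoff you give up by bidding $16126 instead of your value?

The deviation costs you only when the competing bid falls strictly between $16126 and $23969; elsewhere both bids give the same outcome.
$18755: truthful payoff $5214, deviation payoff $0 → loss $5214.
$25481: outcomes coincide → loss $0.
$9243: outcomes coincide → loss $0.
$38782: outcomes coincide → loss $0.
$30742: outcomes coincide → loss $0.
$21342: truthful payoff $2627, deviation payoff $0 → loss $2627.
$20779: truthful payoff $3190, deviation payoff $0 → loss $3190.
Total loss = $5214 + $2627 + $3190 = $11031.

$11031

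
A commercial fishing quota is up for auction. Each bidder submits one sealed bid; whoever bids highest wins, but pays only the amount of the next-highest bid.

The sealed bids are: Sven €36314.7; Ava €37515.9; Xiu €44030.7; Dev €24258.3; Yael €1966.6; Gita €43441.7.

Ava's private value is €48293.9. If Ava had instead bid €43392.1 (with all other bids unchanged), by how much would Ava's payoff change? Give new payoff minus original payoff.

€0

The highest bid among the other bidders is €44030.7; Ava's bid doesn't change that.
Original bid €37515.9: Ava is not highest (top rival bid is €44030.7); payoff €0.
Alternative bid €43392.1: Ava is not highest (top rival bid is €44030.7); payoff €0.
Change in payoff = €0 − (€0) = €0.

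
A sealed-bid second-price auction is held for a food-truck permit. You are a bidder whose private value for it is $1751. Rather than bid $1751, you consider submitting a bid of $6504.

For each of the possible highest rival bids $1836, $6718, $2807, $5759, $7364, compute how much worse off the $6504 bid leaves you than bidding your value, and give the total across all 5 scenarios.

$5149

The deviation costs you only when the competing bid falls strictly between $1751 and $6504; elsewhere both bids give the same outcome.
$1836: truthful payoff $0, deviation payoff −$85 → loss $85.
$6718: outcomes coincide → loss $0.
$2807: truthful payoff $0, deviation payoff −$1056 → loss $1056.
$5759: truthful payoff $0, deviation payoff −$4008 → loss $4008.
$7364: outcomes coincide → loss $0.
Total loss = $85 + $1056 + $4008 = $5149.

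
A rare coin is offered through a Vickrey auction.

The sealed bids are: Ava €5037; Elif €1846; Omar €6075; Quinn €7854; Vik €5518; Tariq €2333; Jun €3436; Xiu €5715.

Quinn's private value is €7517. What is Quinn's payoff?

€1442

Highest bid: Quinn at €7854, so Quinn wins.
Second-highest bid: Omar at €6075 — that is the price the winner pays.
Quinn's payoff = value − price = €7517 − €6075 = €1442.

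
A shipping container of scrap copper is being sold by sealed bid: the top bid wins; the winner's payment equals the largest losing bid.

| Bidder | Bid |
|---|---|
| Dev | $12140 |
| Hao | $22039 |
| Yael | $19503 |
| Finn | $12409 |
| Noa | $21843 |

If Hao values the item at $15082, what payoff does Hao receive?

−$6761

Highest bid: Hao at $22039, so Hao wins.
Second-highest bid: Noa at $21843 — that is the price the winner pays.
Hao's payoff = value − price = $15082 − $21843 = −$6761.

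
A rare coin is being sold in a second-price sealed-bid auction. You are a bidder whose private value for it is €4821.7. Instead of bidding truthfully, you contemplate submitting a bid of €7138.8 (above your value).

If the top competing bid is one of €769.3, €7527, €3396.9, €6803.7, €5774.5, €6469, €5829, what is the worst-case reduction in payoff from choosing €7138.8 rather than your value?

€1982

€769.3: same outcome either way → loss €0.
€7527: same outcome either way → loss €0.
€3396.9: same outcome either way → loss €0.
€6803.7: truthful gives €0, deviation gives −€1982 → loss €1982.
€5774.5: truthful gives €0, deviation gives −€952.8 → loss €952.8.
€6469: truthful gives €0, deviation gives −€1647.3 → loss €1647.3.
€5829: truthful gives €0, deviation gives −€1007.3 → loss €1007.3.
Maximum loss: €1982.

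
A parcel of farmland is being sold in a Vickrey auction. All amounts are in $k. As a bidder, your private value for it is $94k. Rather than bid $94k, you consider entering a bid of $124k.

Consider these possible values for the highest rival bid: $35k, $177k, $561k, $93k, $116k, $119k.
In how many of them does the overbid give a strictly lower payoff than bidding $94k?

The deviation hurts exactly when the highest competing bid lies strictly between $94k and $124k — overbidding then wins at a price above your value.
$35k: below both → same outcome either way.
$177k: above both → same outcome either way.
$561k: above both → same outcome either way.
$93k: below both → same outcome either way.
$116k: inside the interval → strictly worse (loss $22k).
$119k: inside the interval → strictly worse (loss $25k).
Count: 2.

2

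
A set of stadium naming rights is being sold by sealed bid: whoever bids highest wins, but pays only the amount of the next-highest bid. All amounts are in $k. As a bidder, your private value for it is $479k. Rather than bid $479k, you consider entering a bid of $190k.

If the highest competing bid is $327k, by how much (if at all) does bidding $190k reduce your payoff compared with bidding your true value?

Bidding your value $479k: you win (since $479k > $327k) and pay $327k. Payoff $152k.
Bidding $190k: you lose. Payoff $0k.
The competing bid $327k lies between your shaded bid and your value, so underbidding forfeits an item you could have won at a profitable price.
Loss from deviating = $152k − ($0k) = $152k.

$152k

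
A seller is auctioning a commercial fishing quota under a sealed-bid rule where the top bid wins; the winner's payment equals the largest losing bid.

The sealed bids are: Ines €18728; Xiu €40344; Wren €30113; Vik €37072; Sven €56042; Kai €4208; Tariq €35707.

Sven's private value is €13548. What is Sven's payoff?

Highest bid: Sven at €56042, so Sven wins.
Second-highest bid: Xiu at €40344 — that is the price the winner pays.
Sven's payoff = value − price = €13548 − €40344 = −€26796.

−€26796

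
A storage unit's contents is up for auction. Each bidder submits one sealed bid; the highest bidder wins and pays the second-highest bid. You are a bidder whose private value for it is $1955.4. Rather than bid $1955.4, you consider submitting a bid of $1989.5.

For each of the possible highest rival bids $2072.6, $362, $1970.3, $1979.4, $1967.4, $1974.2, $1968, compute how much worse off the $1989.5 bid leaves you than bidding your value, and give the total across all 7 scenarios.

$82.3

The deviation costs you only when the competing bid falls strictly between $1955.4 and $1989.5; elsewhere both bids give the same outcome.
$2072.6: outcomes coincide → loss $0.
$362: outcomes coincide → loss $0.
$1970.3: truthful payoff $0, deviation payoff −$14.9 → loss $14.9.
$1979.4: truthful payoff $0, deviation payoff −$24 → loss $24.
$1967.4: truthful payoff $0, deviation payoff −$12 → loss $12.
$1974.2: truthful payoff $0, deviation payoff −$18.8 → loss $18.8.
$1968: truthful payoff $0, deviation payoff −$12.6 → loss $12.6.
Total loss = $14.9 + $24 + $12 + $18.8 + $12.6 = $82.3.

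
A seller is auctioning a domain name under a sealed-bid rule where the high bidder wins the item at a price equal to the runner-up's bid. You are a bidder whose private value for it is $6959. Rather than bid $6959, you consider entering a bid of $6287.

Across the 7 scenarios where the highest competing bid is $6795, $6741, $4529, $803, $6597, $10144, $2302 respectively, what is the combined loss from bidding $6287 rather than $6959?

$744

The deviation costs you only when the competing bid falls strictly between $6287 and $6959; elsewhere both bids give the same outcome.
$6795: truthful payoff $164, deviation payoff $0 → loss $164.
$6741: truthful payoff $218, deviation payoff $0 → loss $218.
$4529: outcomes coincide → loss $0.
$803: outcomes coincide → loss $0.
$6597: truthful payoff $362, deviation payoff $0 → loss $362.
$10144: outcomes coincide → loss $0.
$2302: outcomes coincide → loss $0.
Total loss = $164 + $218 + $362 = $744.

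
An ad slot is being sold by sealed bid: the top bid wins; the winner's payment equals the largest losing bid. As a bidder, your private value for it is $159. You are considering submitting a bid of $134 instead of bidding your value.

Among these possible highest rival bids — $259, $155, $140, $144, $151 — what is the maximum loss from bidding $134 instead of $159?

$19

$259: same outcome either way → loss $0.
$155: truthful gives $4, deviation gives $0 → loss $4.
$140: truthful gives $19, deviation gives $0 → loss $19.
$144: truthful gives $15, deviation gives $0 → loss $15.
$151: truthful gives $8, deviation gives $0 → loss $8.
Maximum loss: $19.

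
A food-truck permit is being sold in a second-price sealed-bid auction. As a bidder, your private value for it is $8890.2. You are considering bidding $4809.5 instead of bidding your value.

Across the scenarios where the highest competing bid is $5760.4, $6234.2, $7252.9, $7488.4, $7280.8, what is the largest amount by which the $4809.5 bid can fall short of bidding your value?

$5760.4: truthful gives $3129.8, deviation gives $0 → loss $3129.8.
$6234.2: truthful gives $2656, deviation gives $0 → loss $2656.
$7252.9: truthful gives $1637.3, deviation gives $0 → loss $1637.3.
$7488.4: truthful gives $1401.8, deviation gives $0 → loss $1401.8.
$7280.8: truthful gives $1609.4, deviation gives $0 → loss $1609.4.
Maximum loss: $3129.8.

$3129.8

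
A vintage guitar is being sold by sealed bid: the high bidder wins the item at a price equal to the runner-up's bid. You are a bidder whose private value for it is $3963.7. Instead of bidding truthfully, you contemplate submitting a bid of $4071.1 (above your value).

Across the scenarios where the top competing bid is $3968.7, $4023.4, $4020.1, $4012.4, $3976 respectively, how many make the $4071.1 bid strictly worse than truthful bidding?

5

The deviation hurts exactly when the highest competing bid lies strictly between $3963.7 and $4071.1 — overbidding then wins at a price above your value.
$3968.7: inside the interval → strictly worse (loss $5).
$4023.4: inside the interval → strictly worse (loss $59.7).
$4020.1: inside the interval → strictly worse (loss $56.4).
$4012.4: inside the interval → strictly worse (loss $48.7).
$3976: inside the interval → strictly worse (loss $12.3).
Count: 5.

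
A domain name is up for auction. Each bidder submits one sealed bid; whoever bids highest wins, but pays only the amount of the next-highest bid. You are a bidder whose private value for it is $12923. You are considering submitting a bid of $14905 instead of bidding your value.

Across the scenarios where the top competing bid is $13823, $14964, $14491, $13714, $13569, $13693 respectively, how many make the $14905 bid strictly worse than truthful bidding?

The deviation hurts exactly when the highest competing bid lies strictly between $12923 and $14905 — overbidding then wins at a price above your value.
$13823: inside the interval → strictly worse (loss $900).
$14964: above both → same outcome either way.
$14491: inside the interval → strictly worse (loss $1568).
$13714: inside the interval → strictly worse (loss $791).
$13569: inside the interval → strictly worse (loss $646).
$13693: inside the interval → strictly worse (loss $770).
Count: 5.

5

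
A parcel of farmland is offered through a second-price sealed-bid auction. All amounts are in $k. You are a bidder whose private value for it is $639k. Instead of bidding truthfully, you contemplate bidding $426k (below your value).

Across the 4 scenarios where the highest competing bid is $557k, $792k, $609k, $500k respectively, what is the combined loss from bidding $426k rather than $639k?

The deviation costs you only when the competing bid falls strictly between $426k and $639k; elsewhere both bids give the same outcome.
$557k: truthful payoff $82k, deviation payoff $0k → loss $82k.
$792k: outcomes coincide → loss $0k.
$609k: truthful payoff $30k, deviation payoff $0k → loss $30k.
$500k: truthful payoff $139k, deviation payoff $0k → loss $139k.
Total loss = $82k + $30k + $139k = $251k.

$251k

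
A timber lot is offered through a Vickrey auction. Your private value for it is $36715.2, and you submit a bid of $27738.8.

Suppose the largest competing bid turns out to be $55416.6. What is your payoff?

Your bid $27738.8 is below the highest competing bid $55416.6, so you lose.
A losing bidder pays nothing and receives nothing: payoff = $0.

$0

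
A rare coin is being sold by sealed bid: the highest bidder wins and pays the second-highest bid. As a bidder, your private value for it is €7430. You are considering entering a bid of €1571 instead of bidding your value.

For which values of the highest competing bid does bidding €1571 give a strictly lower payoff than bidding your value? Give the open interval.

(€1571, €7430)

If the competing bid is below €1571, both bids win at the same price — no difference.
If it is above €7430, both bids lose — no difference.
If it lies strictly between €1571 and €7430, bidding your value wins at a price below your value (positive payoff) while bidding €1571 loses (payoff 0).
So the deviation strictly hurts on the open interval (€1571, €7430).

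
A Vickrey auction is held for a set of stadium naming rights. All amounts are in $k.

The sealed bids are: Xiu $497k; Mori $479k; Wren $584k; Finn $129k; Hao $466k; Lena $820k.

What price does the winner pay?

Highest bid: Lena at $820k, so Lena wins.
Second-highest bid: Wren at $584k — that is the price the winner pays.

$584k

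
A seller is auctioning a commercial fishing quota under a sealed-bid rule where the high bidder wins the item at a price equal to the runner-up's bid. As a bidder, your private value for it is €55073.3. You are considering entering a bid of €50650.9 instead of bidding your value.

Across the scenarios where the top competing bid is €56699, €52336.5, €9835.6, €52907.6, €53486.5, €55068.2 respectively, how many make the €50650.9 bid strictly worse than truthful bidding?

4

The deviation hurts exactly when the highest competing bid lies strictly between €50650.9 and €55073.3 — underbidding then forfeits a profitable win.
€56699: above both → same outcome either way.
€52336.5: inside the interval → strictly worse (loss €2736.8).
€9835.6: below both → same outcome either way.
€52907.6: inside the interval → strictly worse (loss €2165.7).
€53486.5: inside the interval → strictly worse (loss €1586.8).
€55068.2: inside the interval → strictly worse (loss €5.1).
Count: 4.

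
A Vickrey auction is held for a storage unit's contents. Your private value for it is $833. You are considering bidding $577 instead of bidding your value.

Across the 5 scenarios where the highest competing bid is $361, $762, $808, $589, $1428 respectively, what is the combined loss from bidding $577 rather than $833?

$340

The deviation costs you only when the competing bid falls strictly between $577 and $833; elsewhere both bids give the same outcome.
$361: outcomes coincide → loss $0.
$762: truthful payoff $71, deviation payoff $0 → loss $71.
$808: truthful payoff $25, deviation payoff $0 → loss $25.
$589: truthful payoff $244, deviation payoff $0 → loss $244.
$1428: outcomes coincide → loss $0.
Total loss = $71 + $25 + $244 = $340.
In a second-price auction your bid sets only whether you win, not what you pay, so bidding your true value is weakly dominant.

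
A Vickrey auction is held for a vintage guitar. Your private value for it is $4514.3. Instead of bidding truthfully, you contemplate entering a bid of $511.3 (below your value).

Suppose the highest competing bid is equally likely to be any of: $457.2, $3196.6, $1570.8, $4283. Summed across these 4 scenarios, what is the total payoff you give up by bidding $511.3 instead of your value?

The deviation costs you only when the competing bid falls strictly between $511.3 and $4514.3; elsewhere both bids give the same outcome.
$457.2: outcomes coincide → loss $0.
$3196.6: truthful payoff $1317.7, deviation payoff $0 → loss $1317.7.
$1570.8: truthful payoff $2943.5, deviation payoff $0 → loss $2943.5.
$4283: truthful payoff $231.3, deviation payoff $0 → loss $231.3.
Total loss = $1317.7 + $2943.5 + $231.3 = $4492.5.
Truthful bidding weakly dominates here: raising your bid can only win items priced above your value, and lowering it can only forfeit items priced below.

$4492.5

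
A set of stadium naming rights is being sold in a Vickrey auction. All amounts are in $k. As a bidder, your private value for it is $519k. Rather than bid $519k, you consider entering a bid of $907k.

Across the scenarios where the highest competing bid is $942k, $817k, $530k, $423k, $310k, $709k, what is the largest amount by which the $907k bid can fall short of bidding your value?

$298k

$942k: same outcome either way → loss $0k.
$817k: truthful gives $0k, deviation gives −$298k → loss $298k.
$530k: truthful gives $0k, deviation gives −$11k → loss $11k.
$423k: same outcome either way → loss $0k.
$310k: same outcome either way → loss $0k.
$709k: truthful gives $0k, deviation gives −$190k → loss $190k.
Maximum loss: $298k.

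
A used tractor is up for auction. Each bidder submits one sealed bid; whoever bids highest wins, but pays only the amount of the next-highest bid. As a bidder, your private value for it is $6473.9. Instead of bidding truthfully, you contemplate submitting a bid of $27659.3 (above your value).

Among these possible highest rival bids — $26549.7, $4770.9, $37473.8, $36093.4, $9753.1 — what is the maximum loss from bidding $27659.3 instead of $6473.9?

$20075.8

$26549.7: truthful gives $0, deviation gives −$20075.8 → loss $20075.8.
$4770.9: same outcome either way → loss $0.
$37473.8: same outcome either way → loss $0.
$36093.4: same outcome either way → loss $0.
$9753.1: truthful gives $0, deviation gives −$3279.2 → loss $3279.2.
Maximum loss: $20075.8.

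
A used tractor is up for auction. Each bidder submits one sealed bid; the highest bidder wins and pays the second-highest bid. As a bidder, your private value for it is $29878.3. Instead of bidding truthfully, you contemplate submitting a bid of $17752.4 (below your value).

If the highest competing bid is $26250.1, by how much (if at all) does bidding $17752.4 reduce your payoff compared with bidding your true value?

Bidding your value $29878.3: you win (since $29878.3 > $26250.1) and pay $26250.1. Payoff $3628.2.
Bidding $17752.4: you lose. Payoff $0.
The competing bid $26250.1 lies between your shaded bid and your value, so underbidding forfeits an item you could have won at a profitable price.
Loss from deviating = $3628.2 − ($0) = $3628.2.

$3628.2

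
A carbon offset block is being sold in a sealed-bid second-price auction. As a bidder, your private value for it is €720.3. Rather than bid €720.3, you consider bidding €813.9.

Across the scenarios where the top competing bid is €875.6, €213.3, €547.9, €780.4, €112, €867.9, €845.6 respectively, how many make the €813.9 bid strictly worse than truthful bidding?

1

The deviation hurts exactly when the highest competing bid lies strictly between €720.3 and €813.9 — overbidding then wins at a price above your value.
€875.6: above both → same outcome either way.
€213.3: below both → same outcome either way.
€547.9: below both → same outcome either way.
€780.4: inside the interval → strictly worse (loss €60.1).
€112: below both → same outcome either way.
€867.9: above both → same outcome either way.
€845.6: above both → same outcome either way.
Count: 1.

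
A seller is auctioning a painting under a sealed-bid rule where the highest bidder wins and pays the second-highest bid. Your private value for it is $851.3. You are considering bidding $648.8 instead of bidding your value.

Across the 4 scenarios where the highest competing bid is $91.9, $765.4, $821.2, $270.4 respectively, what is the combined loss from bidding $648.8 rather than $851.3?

The deviation costs you only when the competing bid falls strictly between $648.8 and $851.3; elsewhere both bids give the same outcome.
$91.9: outcomes coincide → loss $0.
$765.4: truthful payoff $85.9, deviation payoff $0 → loss $85.9.
$821.2: truthful payoff $30.1, deviation payoff $0 → loss $30.1.
$270.4: outcomes coincide → loss $0.
Total loss = $85.9 + $30.1 = $116.

$116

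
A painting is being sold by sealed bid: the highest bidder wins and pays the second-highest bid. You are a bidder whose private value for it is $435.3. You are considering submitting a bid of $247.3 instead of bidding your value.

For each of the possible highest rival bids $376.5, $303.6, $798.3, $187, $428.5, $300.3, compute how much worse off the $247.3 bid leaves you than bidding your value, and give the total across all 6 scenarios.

The deviation costs you only when the competing bid falls strictly between $247.3 and $435.3; elsewhere both bids give the same outcome.
$376.5: truthful payoff $58.8, deviation payoff $0 → loss $58.8.
$303.6: truthful payoff $131.7, deviation payoff $0 → loss $131.7.
$798.3: outcomes coincide → loss $0.
$187: outcomes coincide → loss $0.
$428.5: truthful payoff $6.8, deviation payoff $0 → loss $6.8.
$300.3: truthful payoff $135, deviation payoff $0 → loss $135.
Total loss = $58.8 + $131.7 + $6.8 + $135 = $332.3.

$332.3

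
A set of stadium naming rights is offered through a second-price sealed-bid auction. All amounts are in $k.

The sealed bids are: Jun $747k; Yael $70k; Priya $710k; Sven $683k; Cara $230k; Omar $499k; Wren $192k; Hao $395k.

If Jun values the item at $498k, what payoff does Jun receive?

Highest bid: Jun at $747k, so Jun wins.
Second-highest bid: Priya at $710k — that is the price the winner pays.
Jun's payoff = value − price = $498k − $710k = −$212k.

−$212k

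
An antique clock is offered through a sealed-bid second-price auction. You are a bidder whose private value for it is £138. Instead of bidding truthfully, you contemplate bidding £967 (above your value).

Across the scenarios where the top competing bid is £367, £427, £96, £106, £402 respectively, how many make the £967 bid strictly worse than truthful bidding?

3

The deviation hurts exactly when the highest competing bid lies strictly between £138 and £967 — overbidding then wins at a price above your value.
£367: inside the interval → strictly worse (loss £229).
£427: inside the interval → strictly worse (loss £289).
£96: below both → same outcome either way.
£106: below both → same outcome either way.
£402: inside the interval → strictly worse (loss £264).
Count: 3.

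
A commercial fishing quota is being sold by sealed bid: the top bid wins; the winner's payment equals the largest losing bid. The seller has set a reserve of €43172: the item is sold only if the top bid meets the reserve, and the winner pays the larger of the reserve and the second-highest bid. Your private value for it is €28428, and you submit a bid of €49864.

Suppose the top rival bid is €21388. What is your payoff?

Your bid €49864 is the highest and exceeds the reserve.
Price = max(second-highest bid, reserve) = max(€21388, €43172) = €43172.
Payoff = €28428 − €43172 = −€14744.

−€14744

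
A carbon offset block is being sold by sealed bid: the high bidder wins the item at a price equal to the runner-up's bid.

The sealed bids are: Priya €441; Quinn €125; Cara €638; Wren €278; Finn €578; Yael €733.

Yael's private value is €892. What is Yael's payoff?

€254

Highest bid: Yael at €733, so Yael wins.
Second-highest bid: Cara at €638 — that is the price the winner pays.
Yael's payoff = value − price = €892 − €638 = €254.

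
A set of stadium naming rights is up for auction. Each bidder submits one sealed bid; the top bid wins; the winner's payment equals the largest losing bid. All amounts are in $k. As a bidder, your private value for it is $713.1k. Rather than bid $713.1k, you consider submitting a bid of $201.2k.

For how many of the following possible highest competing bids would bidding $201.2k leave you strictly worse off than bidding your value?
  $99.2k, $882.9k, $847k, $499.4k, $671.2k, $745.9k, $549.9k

3

The deviation hurts exactly when the highest competing bid lies strictly between $201.2k and $713.1k — underbidding then forfeits a profitable win.
$99.2k: below both → same outcome either way.
$882.9k: above both → same outcome either way.
$847k: above both → same outcome either way.
$499.4k: inside the interval → strictly worse (loss $213.7k).
$671.2k: inside the interval → strictly worse (loss $41.9k).
$745.9k: above both → same outcome either way.
$549.9k: inside the interval → strictly worse (loss $163.2k).
Count: 3.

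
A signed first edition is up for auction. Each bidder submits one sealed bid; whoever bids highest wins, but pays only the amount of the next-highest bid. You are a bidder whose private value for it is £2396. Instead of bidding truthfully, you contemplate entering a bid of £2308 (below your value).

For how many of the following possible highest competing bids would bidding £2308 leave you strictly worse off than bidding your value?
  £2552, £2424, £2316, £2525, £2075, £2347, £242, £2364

3

The deviation hurts exactly when the highest competing bid lies strictly between £2308 and £2396 — underbidding then forfeits a profitable win.
£2552: above both → same outcome either way.
£2424: above both → same outcome either way.
£2316: inside the interval → strictly worse (loss £80).
£2525: above both → same outcome either way.
£2075: below both → same outcome either way.
£2347: inside the interval → strictly worse (loss £49).
£242: below both → same outcome either way.
£2364: inside the interval → strictly worse (loss £32).
Count: 3.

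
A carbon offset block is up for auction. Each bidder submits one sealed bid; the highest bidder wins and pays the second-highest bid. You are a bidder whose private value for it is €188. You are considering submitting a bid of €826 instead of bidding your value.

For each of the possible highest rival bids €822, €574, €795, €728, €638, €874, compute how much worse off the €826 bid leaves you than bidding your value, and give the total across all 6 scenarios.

€2617

The deviation costs you only when the competing bid falls strictly between €188 and €826; elsewhere both bids give the same outcome.
€822: truthful payoff €0, deviation payoff −€634 → loss €634.
€574: truthful payoff €0, deviation payoff −€386 → loss €386.
€795: truthful payoff €0, deviation payoff −€607 → loss €607.
€728: truthful payoff €0, deviation payoff −€540 → loss €540.
€638: truthful payoff €0, deviation payoff −€450 → loss €450.
€874: outcomes coincide → loss €0.
Total loss = €634 + €386 + €607 + €540 + €450 = €2617.
Truthful bidding weakly dominates here: raising your bid can only win items priced above your value, and lowering it can only forfeit items priced below.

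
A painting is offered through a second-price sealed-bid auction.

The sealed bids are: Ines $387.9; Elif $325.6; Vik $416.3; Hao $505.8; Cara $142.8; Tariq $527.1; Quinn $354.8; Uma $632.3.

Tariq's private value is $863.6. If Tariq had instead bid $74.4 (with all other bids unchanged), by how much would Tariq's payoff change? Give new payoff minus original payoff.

$0

The highest bid among the other bidders is $632.3; Tariq's bid doesn't change that.
Original bid $527.1: Tariq is not highest (top rival bid is $632.3); payoff $0.
Alternative bid $74.4: Tariq is not highest (top rival bid is $632.3); payoff $0.
Change in payoff = $0 − ($0) = $0.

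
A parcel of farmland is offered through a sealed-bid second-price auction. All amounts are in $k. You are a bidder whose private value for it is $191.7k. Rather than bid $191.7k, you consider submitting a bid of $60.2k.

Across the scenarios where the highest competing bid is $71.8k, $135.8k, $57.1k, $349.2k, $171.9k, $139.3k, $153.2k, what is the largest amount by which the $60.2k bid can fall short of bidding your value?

$71.8k: truthful gives $119.9k, deviation gives $0k → loss $119.9k.
$135.8k: truthful gives $55.9k, deviation gives $0k → loss $55.9k.
$57.1k: same outcome either way → loss $0k.
$349.2k: same outcome either way → loss $0k.
$171.9k: truthful gives $19.8k, deviation gives $0k → loss $19.8k.
$139.3k: truthful gives $52.4k, deviation gives $0k → loss $52.4k.
$153.2k: truthful gives $38.5k, deviation gives $0k → loss $38.5k.
Maximum loss: $119.9k.

$119.9k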